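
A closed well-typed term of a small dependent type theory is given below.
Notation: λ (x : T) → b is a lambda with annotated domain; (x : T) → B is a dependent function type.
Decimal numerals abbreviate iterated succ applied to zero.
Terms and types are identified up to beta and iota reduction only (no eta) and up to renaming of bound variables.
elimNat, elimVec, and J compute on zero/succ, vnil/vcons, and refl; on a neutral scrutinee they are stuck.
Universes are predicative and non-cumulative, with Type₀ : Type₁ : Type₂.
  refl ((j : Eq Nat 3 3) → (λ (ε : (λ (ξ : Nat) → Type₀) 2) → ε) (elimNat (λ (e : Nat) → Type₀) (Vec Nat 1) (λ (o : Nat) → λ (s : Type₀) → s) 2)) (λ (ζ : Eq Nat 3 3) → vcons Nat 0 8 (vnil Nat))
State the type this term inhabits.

inferred type:
  Eq ((j : Eq Nat 3 3) → Vec Nat 1) (λ (ε : Eq Nat 3 3) → vcons Nat 0 8 (vnil Nat)) (λ (ξ : Eq Nat 3 3) → vcons Nat 0 8 (vnil Nat))


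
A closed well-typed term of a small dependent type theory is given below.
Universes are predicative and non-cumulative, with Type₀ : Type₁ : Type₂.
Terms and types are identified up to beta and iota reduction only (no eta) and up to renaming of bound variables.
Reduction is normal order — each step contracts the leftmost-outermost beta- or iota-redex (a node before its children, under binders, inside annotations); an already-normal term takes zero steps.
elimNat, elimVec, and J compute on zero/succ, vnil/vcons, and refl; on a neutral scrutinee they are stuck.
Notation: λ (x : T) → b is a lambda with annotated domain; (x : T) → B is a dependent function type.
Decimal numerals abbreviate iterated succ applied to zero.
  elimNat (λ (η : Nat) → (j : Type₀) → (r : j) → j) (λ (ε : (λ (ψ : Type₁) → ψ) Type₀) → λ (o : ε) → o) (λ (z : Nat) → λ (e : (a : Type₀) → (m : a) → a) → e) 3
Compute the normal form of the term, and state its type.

normal form:
  λ (η : Type₀) → λ (j : η) → j
the term's type:
  (η : Type₀) → (j : η) → η


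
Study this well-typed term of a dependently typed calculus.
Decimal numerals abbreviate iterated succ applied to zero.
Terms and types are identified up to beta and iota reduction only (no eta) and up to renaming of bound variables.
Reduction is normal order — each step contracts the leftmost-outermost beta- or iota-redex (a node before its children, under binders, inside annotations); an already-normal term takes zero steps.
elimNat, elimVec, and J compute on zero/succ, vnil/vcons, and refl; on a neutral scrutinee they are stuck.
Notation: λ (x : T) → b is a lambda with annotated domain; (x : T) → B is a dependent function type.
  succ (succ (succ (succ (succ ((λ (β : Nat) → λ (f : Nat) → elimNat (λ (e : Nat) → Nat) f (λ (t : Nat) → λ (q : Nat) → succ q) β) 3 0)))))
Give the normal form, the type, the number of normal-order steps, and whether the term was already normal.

resulting normal form:
  8
type:
  Nat
steps to reach normal form (normal order): 12
already normal: no
first contracted redex: a beta-redex


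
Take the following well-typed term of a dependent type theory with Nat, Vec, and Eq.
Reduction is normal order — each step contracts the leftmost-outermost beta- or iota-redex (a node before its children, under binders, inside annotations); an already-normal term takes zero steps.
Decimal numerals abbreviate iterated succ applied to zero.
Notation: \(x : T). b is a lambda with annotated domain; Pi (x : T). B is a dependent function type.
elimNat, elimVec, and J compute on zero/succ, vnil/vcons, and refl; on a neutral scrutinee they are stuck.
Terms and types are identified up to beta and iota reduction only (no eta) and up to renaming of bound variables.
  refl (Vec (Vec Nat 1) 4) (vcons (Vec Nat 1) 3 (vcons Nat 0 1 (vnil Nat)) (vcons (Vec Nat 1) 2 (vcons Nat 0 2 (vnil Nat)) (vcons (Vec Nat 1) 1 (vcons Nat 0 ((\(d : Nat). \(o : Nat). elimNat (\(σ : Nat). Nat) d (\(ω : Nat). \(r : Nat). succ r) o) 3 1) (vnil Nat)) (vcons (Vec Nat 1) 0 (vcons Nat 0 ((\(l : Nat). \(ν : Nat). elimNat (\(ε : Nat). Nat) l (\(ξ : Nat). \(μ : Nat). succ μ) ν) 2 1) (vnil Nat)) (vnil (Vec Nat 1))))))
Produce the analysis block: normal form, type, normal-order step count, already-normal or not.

resulting normal form:
  refl (Vec (Vec Nat 1) 4) (vcons (Vec Nat 1) 3 (vcons Nat 0 1 (vnil Nat)) (vcons (Vec Nat 1) 2 (vcons Nat 0 2 (vnil Nat)) (vcons (Vec Nat 1) 1 (vcons Nat 0 4 (vnil Nat)) (vcons (Vec Nat 1) 0 (vcons Nat 0 3 (vnil Nat)) (vnil (Vec Nat 1))))))
the term's type:
  Eq (Vec (Vec Nat 1) 4) (vcons (Vec Nat 1) 3 (vcons Nat 0 1 (vnil Nat)) (vcons (Vec Nat 1) 2 (vcons Nat 0 2 (vnil Nat)) (vcons (Vec Nat 1) 1 (vcons Nat 0 4 (vnil Nat)) (vcons (Vec Nat 1) 0 (vcons Nat 0 3 (vnil Nat)) (vnil (Vec Nat 1)))))) (vcons (Vec Nat 1) 3 (vcons Nat 0 1 (vnil Nat)) (vcons (Vec Nat 1) 2 (vcons Nat 0 2 (vnil Nat)) (vcons (Vec Nat 1) 1 (vcons Nat 0 4 (vnil Nat)) (vcons (Vec Nat 1) 0 (vcons Nat 0 3 (vnil Nat)) (vnil (Vec Nat 1))))))
steps to reach normal form (normal order): 12
already normal: no
first contracted redex: a beta-redex


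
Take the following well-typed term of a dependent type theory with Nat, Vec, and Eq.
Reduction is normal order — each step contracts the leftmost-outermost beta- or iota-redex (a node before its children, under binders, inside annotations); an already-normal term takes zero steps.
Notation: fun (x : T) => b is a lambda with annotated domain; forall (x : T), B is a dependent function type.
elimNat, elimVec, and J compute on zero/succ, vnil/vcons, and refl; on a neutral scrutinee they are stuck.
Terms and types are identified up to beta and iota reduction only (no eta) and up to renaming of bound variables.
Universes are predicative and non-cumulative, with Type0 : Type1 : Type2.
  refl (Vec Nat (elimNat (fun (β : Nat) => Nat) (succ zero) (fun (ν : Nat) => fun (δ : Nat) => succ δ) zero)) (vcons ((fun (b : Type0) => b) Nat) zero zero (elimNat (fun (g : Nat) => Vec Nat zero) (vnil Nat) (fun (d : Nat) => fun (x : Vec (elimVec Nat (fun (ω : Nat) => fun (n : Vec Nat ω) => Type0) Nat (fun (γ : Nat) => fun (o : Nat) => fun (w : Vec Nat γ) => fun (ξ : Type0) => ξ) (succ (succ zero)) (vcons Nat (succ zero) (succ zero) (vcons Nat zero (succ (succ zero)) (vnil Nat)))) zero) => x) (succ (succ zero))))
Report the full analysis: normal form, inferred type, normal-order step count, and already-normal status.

reduced normal form:
  refl (Vec Nat (succ zero)) (vcons Nat zero zero (vnil Nat))
inferred type:
  Eq (Vec Nat (succ zero)) (vcons Nat zero zero (vnil Nat)) (vcons Nat zero zero (vnil Nat))
reduction steps (normal order): 9
started in normal form: no
first contracted redex: an elimNat iota-redex


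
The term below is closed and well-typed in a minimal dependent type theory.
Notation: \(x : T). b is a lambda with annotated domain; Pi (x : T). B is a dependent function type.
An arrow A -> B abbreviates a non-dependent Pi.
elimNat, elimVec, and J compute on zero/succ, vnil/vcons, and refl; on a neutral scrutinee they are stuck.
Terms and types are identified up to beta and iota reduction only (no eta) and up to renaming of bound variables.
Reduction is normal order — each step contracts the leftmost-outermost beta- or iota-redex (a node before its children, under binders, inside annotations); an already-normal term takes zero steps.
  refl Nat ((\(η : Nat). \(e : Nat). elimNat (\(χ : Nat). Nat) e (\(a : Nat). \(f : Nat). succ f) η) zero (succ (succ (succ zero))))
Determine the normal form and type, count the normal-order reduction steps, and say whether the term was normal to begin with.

resulting normal form:
  refl Nat (succ (succ (succ zero)))
the term's type:
  Eq Nat (succ (succ (succ zero))) (succ (succ (succ zero)))
steps to reach normal form (normal order): 3
term was already normal: no
first contracted redex: a beta-redex


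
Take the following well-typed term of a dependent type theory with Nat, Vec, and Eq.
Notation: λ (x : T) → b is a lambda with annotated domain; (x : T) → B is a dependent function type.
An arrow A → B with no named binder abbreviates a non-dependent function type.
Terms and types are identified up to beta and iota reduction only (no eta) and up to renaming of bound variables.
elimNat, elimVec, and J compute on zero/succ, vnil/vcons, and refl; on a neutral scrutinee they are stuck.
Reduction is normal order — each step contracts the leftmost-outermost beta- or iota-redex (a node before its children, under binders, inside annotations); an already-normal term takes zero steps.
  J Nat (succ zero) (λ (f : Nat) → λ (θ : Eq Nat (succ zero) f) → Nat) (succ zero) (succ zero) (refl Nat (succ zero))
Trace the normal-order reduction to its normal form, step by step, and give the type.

normal-order reduction sequence:
  J Nat (succ zero) (λ (f : Nat) → λ (θ : Eq Nat (succ zero) f) → Nat) (succ zero) (succ zero) (refl Nat (succ zero))
  ~> succ zero
type:
  Nat


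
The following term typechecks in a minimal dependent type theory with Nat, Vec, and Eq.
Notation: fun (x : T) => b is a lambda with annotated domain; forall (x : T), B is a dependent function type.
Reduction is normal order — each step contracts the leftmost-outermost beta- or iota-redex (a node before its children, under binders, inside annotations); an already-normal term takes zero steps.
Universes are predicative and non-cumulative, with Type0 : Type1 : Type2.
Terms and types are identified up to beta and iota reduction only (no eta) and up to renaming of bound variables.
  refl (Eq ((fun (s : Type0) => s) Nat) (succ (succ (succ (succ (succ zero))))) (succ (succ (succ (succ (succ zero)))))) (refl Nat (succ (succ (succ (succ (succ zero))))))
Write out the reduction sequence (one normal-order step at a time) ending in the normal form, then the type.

normal-order reduction:
  refl (Eq ((fun (s : Type0) => s) Nat) (succ (succ (succ (succ (succ zero))))) (succ (succ (succ (succ (succ zero)))))) (refl Nat (succ (succ (succ (succ (succ zero))))))
  ~> refl (Eq Nat (succ (succ (succ (succ (succ zero))))) (succ (succ (succ (succ (succ zero)))))) (refl Nat (succ (succ (succ (succ (succ zero))))))
inferred type:
  Eq (Eq Nat (succ (succ (succ (succ (succ zero))))) (succ (succ (succ (succ (succ zero)))))) (refl Nat (succ (succ (succ (succ (succ zero)))))) (refl Nat (succ (succ (succ (succ (succ zero))))))


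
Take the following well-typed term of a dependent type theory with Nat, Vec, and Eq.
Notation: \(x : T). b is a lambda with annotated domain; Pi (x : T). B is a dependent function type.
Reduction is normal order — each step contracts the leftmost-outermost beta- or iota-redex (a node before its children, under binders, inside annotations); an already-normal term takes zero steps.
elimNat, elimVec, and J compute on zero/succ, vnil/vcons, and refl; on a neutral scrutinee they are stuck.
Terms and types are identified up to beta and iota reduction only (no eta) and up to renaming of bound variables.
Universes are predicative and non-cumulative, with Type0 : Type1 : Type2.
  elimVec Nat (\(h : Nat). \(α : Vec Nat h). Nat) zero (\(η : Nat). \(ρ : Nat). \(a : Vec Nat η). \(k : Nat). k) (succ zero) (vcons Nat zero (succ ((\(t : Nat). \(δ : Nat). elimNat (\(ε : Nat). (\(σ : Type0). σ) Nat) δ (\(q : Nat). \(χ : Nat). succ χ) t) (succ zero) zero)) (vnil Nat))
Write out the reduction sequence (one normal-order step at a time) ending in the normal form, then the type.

normal-order reduction:
  elimVec Nat (\(h : Nat). \(α : Vec Nat h). Nat) zero (\(η : Nat). \(ρ : Nat). \(a : Vec Nat η). \(k : Nat). k) (succ zero) (vcons Nat zero (succ ((\(t : Nat). \(δ : Nat). elimNat (\(ε : Nat). (\(σ : Type0). σ) Nat) δ (\(q : Nat). \(χ : Nat). succ χ) t) (succ zero) zero)) (vnil Nat))
  ~> (\(h : Nat). \(α : Nat). \(η : Vec Nat h). \(ρ : Nat). ρ) zero (succ ((\(a : Nat). \(k : Nat). elimNat (\(t : Nat). (\(δ : Type0). δ) Nat) k (\(ε : Nat). \(σ : Nat). succ σ) a) (succ zero) zero)) (vnil Nat) (elimVec Nat (\(q : Nat). \(χ : Vec Nat q). Nat) zero (\(w : Nat). \(μ : Nat). \(y : Vec Nat w). \(r : Nat). r) zero (vnil Nat))
  ~> (\(h : Nat). \(α : Vec Nat zero). \(η : Nat). η) (succ ((\(ρ : Nat). \(a : Nat). elimNat (\(k : Nat). (\(t : Type0). t) Nat) a (\(δ : Nat). \(ε : Nat). succ ε) ρ) (succ zero) zero)) (vnil Nat) (elimVec Nat (\(σ : Nat). \(q : Vec Nat σ). Nat) zero (\(χ : Nat). \(w : Nat). \(μ : Vec Nat χ). \(y : Nat). y) zero (vnil Nat))
  ~> (\(h : Vec Nat zero). \(α : Nat). α) (vnil Nat) (elimVec Nat (\(η : Nat). \(ρ : Vec Nat η). Nat) zero (\(a : Nat). \(k : Nat). \(t : Vec Nat a). \(δ : Nat). δ) zero (vnil Nat))
  ~> (\(h : Nat). h) (elimVec Nat (\(α : Nat). \(η : Vec Nat α). Nat) zero (\(ρ : Nat). \(a : Nat). \(k : Vec Nat ρ). \(t : Nat). t) zero (vnil Nat))
  ~> elimVec Nat (\(h : Nat). \(α : Vec Nat h). Nat) zero (\(η : Nat). \(ρ : Nat). \(a : Vec Nat η). \(k : Nat). k) zero (vnil Nat)
  ~> zero
inferred type:
  Nat


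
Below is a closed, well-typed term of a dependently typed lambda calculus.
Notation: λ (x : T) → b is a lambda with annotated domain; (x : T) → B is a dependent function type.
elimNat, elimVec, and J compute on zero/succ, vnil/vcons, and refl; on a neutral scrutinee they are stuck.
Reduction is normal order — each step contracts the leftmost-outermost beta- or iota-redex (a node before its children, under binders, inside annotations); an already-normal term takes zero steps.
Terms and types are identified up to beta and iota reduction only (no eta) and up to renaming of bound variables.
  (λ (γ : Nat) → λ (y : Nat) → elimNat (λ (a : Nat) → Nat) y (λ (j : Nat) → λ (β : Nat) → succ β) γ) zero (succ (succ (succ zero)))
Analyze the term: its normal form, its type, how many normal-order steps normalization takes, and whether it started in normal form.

resulting normal form:
  succ (succ (succ zero))
type:
  Nat
normal-order step count: 3
term was already normal: no
first redex: a beta-redex


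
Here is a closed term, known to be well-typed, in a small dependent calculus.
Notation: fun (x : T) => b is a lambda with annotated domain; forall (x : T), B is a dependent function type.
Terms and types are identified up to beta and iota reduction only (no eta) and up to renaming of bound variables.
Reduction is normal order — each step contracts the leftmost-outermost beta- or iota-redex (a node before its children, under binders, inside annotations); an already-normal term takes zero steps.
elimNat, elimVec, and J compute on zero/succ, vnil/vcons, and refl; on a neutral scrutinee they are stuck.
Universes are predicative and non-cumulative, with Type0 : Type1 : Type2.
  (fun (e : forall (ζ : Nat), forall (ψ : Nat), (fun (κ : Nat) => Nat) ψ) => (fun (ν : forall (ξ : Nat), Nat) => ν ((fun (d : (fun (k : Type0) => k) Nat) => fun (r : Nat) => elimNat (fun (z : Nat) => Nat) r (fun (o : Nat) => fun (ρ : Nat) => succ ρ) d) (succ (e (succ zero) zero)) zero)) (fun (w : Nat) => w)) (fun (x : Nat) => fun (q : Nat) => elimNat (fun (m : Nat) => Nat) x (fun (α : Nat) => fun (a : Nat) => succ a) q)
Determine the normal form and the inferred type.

reduced normal form:
  succ (succ zero)
type:
  Nat
observation: reduction starts at a beta-redex, and 15 normal-order steps reach the normal form.


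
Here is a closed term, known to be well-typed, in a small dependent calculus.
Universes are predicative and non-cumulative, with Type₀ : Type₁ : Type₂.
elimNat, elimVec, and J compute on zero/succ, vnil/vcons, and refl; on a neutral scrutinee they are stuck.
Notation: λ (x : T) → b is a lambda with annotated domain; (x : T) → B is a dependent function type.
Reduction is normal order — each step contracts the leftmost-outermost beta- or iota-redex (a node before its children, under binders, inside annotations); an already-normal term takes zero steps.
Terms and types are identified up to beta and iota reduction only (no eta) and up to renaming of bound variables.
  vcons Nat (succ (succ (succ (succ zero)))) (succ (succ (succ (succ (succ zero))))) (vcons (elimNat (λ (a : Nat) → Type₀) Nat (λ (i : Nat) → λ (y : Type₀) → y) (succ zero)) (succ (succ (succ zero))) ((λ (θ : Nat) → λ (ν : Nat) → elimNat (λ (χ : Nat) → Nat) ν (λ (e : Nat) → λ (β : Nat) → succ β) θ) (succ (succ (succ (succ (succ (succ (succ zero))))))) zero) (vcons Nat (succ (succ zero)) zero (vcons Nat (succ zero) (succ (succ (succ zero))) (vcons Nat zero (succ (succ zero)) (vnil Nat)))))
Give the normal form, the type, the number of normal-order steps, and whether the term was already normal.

reduced normal form:
  vcons Nat (succ (succ (succ (succ zero)))) (succ (succ (succ (succ (succ zero))))) (vcons Nat (succ (succ (succ zero))) (succ (succ (succ (succ (succ (succ (succ zero))))))) (vcons Nat (succ (succ zero)) zero (vcons Nat (succ zero) (succ (succ (succ zero))) (vcons Nat zero (succ (succ zero)) (vnil Nat)))))
the term's type:
  Vec Nat (succ (succ (succ (succ (succ zero)))))
steps to reach normal form (normal order): 28
started in normal form: no
first contracted redex: an elimNat iota-redex


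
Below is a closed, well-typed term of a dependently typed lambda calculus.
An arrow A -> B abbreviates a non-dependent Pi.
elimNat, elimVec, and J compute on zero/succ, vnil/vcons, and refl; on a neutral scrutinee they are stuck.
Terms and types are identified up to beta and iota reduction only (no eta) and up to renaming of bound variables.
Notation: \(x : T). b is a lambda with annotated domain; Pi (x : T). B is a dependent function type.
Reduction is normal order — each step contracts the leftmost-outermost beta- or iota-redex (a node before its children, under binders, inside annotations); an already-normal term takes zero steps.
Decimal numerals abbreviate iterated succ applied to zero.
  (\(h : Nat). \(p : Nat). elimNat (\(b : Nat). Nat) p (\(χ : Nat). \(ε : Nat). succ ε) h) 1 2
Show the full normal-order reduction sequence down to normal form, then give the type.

reduction (normal order):
  (\(h : Nat). \(p : Nat). elimNat (\(b : Nat). Nat) p (\(χ : Nat). \(ε : Nat). succ ε) h) 1 2
  ~> (\(h : Nat). elimNat (\(p : Nat). Nat) h (\(b : Nat). \(χ : Nat). succ χ) 1) 2
  ~> elimNat (\(h : Nat). Nat) 2 (\(p : Nat). \(b : Nat). succ b) 1
  ~> (\(h : Nat). \(p : Nat). succ p) 0 (elimNat (\(b : Nat). Nat) 2 (\(χ : Nat). \(ε : Nat). succ ε) 0)
  ~> (\(h : Nat). succ h) (elimNat (\(p : Nat). Nat) 2 (\(b : Nat). \(χ : Nat). succ χ) 0)
  ~> succ (elimNat (\(h : Nat). Nat) 2 (\(p : Nat). \(b : Nat). succ b) 0)
  ~> 3
type:
  Nat


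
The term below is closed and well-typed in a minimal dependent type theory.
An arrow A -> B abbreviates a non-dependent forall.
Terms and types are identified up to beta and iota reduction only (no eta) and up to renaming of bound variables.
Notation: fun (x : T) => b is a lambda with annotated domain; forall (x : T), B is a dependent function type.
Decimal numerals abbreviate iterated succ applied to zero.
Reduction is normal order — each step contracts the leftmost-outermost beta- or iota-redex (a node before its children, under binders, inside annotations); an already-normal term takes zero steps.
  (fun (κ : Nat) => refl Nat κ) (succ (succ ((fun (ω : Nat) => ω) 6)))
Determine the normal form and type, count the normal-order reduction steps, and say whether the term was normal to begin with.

resulting normal form:
  refl Nat 8
the term's type:
  Eq Nat 8 8
reduction steps (normal order): 2
started in normal form: no
first redex: a beta-redex


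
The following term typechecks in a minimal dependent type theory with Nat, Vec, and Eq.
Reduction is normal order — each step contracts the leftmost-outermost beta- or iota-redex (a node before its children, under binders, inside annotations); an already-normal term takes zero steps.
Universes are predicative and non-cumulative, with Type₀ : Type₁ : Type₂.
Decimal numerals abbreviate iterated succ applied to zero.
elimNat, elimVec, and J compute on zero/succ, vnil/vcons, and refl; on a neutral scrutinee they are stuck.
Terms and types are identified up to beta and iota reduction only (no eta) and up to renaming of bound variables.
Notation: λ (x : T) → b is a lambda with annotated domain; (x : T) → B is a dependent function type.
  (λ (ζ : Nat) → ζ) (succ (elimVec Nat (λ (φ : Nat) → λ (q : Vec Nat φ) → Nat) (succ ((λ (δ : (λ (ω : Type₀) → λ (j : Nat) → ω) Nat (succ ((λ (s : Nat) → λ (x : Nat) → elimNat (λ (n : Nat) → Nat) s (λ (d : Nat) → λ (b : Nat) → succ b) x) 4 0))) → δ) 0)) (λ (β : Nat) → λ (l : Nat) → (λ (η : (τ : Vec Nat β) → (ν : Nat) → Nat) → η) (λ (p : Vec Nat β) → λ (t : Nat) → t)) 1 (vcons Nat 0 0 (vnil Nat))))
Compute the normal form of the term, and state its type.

resulting normal form:
  2
type:
  Nat
observation: the term reaches its normal form after 9 normal-order steps.


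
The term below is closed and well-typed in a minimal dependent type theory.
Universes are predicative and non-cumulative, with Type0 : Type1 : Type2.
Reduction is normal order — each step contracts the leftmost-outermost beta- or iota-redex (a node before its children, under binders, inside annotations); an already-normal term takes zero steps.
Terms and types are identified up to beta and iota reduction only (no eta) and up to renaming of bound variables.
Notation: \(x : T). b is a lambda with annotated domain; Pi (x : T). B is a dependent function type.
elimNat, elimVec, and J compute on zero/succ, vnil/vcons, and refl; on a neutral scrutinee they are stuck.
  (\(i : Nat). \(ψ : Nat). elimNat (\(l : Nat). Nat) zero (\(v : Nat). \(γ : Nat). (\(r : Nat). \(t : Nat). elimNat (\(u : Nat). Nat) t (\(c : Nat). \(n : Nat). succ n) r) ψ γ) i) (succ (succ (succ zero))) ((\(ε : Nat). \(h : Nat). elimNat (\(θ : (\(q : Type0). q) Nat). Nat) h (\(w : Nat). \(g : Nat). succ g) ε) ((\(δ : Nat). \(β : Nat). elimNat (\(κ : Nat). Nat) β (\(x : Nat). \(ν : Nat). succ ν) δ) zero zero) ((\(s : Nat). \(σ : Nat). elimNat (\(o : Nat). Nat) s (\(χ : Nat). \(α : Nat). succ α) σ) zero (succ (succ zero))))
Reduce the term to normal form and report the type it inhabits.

normal form:
  succ (succ (succ (succ (succ (succ zero)))))
inferred type:
  Nat
observation: normalization takes exactly 87 steps under the normal-order strategy.


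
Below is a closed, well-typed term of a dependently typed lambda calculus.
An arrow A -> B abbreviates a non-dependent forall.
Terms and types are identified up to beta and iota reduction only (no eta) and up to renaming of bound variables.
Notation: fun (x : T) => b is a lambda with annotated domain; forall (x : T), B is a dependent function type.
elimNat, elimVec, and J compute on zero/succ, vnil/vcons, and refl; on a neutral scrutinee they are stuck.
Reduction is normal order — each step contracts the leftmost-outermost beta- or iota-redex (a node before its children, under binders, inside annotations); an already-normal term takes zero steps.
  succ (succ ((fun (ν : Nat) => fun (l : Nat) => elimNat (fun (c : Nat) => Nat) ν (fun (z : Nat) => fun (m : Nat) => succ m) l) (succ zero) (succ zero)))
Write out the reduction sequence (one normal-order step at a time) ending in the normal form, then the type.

normal-order reduction:
  succ (succ ((fun (ν : Nat) => fun (l : Nat) => elimNat (fun (c : Nat) => Nat) ν (fun (z : Nat) => fun (m : Nat) => succ m) l) (succ zero) (succ zero)))
  ~> succ (succ ((fun (ν : Nat) => elimNat (fun (l : Nat) => Nat) (succ zero) (fun (c : Nat) => fun (z : Nat) => succ z) ν) (succ zero)))
  ~> succ (succ (elimNat (fun (ν : Nat) => Nat) (succ zero) (fun (l : Nat) => fun (c : Nat) => succ c) (succ zero)))
  ~> succ (succ ((fun (ν : Nat) => fun (l : Nat) => succ l) zero (elimNat (fun (c : Nat) => Nat) (succ zero) (fun (z : Nat) => fun (m : Nat) => succ m) zero)))
  ~> succ (succ ((fun (ν : Nat) => succ ν) (elimNat (fun (l : Nat) => Nat) (succ zero) (fun (c : Nat) => fun (z : Nat) => succ z) zero)))
  ~> succ (succ (succ (elimNat (fun (ν : Nat) => Nat) (succ zero) (fun (l : Nat) => fun (c : Nat) => succ c) zero)))
  ~> succ (succ (succ (succ zero)))
inferred type:
  Nat


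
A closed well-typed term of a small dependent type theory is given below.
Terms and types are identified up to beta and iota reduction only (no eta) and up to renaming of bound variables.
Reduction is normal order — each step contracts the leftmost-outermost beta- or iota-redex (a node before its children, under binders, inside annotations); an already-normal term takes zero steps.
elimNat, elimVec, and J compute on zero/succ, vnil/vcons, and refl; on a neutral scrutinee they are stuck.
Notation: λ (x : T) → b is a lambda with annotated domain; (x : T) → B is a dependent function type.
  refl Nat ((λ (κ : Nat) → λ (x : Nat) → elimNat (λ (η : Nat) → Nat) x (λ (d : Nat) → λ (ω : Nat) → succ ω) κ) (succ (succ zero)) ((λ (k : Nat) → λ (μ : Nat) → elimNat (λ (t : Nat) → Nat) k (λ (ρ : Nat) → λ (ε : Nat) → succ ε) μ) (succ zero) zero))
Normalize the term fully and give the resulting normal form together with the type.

reduced normal form:
  refl Nat (succ (succ (succ zero)))
the term's type:
  Eq Nat (succ (succ (succ zero))) (succ (succ (succ zero)))
observation: contracting a beta-redex first, the term normalizes in 12 steps.


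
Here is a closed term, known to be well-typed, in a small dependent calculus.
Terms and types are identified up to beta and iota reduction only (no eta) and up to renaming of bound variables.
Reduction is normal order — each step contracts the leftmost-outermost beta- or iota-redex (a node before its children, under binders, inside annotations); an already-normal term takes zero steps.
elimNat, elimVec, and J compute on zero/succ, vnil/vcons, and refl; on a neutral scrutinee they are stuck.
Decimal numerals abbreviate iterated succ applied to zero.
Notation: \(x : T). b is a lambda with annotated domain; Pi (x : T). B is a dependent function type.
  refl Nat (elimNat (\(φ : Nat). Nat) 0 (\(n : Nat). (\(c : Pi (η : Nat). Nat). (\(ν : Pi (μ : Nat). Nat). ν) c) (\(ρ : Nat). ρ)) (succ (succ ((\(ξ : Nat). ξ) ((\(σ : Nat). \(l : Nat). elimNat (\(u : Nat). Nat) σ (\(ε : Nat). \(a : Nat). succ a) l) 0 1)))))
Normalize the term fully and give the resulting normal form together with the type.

reduced normal form:
  refl Nat 0
type:
  Eq Nat 0 0
observation: 23 normal-order steps separate the term from its normal form.


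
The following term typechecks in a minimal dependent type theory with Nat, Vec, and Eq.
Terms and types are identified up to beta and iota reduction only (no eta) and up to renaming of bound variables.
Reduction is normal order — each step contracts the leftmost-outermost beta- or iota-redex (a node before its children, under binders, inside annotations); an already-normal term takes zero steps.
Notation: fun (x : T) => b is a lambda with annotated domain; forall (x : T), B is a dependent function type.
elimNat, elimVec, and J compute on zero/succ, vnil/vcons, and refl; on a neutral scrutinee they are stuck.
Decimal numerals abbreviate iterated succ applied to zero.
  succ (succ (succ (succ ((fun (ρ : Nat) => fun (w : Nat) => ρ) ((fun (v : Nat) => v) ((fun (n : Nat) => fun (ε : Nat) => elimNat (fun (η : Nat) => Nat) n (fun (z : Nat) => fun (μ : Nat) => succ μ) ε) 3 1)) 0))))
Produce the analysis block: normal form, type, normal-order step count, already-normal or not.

reduced normal form:
  8
inferred type:
  Nat
normal-order step count: 9
already normal: no
first contracted redex: a beta-redex


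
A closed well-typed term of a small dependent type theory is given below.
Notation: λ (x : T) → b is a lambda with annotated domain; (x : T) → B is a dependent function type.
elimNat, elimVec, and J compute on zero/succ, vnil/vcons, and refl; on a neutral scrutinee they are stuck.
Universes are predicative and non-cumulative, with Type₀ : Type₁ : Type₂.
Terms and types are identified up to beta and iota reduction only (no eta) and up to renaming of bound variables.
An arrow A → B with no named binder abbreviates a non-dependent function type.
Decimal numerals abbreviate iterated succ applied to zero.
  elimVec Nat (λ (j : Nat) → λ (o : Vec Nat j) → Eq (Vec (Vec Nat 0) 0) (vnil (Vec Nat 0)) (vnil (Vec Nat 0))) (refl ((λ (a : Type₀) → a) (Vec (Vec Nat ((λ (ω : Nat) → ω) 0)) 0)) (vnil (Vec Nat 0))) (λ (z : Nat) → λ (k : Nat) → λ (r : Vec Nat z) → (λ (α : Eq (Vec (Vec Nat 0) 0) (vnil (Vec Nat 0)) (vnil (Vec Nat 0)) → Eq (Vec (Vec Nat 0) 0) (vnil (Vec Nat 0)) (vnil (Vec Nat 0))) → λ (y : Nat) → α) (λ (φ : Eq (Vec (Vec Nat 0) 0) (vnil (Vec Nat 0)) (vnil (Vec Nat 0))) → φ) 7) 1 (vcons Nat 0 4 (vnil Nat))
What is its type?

inferred type:
  Eq (Vec (Vec Nat 0) 0) (vnil (Vec Nat 0)) (vnil (Vec Nat 0))


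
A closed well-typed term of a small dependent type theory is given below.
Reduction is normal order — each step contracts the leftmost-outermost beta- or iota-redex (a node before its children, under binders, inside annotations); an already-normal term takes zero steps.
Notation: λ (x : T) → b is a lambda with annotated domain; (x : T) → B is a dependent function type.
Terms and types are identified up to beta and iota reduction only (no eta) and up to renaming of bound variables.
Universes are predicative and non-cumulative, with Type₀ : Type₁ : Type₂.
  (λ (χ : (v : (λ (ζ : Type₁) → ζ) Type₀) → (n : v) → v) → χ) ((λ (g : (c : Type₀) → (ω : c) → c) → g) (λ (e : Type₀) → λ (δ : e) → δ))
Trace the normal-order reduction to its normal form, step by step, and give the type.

normal-order reduction sequence:
  (λ (χ : (v : (λ (ζ : Type₁) → ζ) Type₀) → (n : v) → v) → χ) ((λ (g : (c : Type₀) → (ω : c) → c) → g) (λ (e : Type₀) → λ (δ : e) → δ))
  ~> (λ (χ : (v : Type₀) → (ζ : v) → v) → χ) (λ (n : Type₀) → λ (g : n) → g)
  ~> λ (χ : Type₀) → λ (v : χ) → v
inferred type:
  (χ : Type₀) → (v : χ) → χ


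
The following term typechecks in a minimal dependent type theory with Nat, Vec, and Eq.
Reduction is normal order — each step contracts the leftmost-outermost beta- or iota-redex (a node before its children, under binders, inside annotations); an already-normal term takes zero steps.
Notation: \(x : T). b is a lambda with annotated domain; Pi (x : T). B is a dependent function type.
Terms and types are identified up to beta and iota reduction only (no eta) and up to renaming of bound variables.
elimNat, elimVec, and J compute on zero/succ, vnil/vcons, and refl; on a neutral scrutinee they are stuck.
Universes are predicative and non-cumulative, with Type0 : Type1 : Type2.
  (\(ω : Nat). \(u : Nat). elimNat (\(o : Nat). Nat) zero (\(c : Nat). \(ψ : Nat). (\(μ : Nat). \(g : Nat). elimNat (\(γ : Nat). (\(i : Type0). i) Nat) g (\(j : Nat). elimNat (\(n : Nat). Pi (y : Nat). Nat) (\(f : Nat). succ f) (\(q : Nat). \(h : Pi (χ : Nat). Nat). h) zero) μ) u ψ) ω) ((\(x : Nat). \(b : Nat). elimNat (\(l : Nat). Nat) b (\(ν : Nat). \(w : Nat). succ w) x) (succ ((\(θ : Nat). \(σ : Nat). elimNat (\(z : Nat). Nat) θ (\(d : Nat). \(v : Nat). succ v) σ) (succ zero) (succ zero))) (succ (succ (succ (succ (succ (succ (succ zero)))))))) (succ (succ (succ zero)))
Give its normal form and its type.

resulting normal form:
  succ (succ (succ (succ (succ (succ (succ (succ (succ (succ (succ (succ (succ (succ (succ (succ (succ (succ (succ (succ (succ (succ (succ (succ (succ (succ (succ (succ (succ (succ zero)))))))))))))))))))))))))))))
inferred type:
  Nat
observation: contracting a beta-redex first, the term normalizes in 66 steps.


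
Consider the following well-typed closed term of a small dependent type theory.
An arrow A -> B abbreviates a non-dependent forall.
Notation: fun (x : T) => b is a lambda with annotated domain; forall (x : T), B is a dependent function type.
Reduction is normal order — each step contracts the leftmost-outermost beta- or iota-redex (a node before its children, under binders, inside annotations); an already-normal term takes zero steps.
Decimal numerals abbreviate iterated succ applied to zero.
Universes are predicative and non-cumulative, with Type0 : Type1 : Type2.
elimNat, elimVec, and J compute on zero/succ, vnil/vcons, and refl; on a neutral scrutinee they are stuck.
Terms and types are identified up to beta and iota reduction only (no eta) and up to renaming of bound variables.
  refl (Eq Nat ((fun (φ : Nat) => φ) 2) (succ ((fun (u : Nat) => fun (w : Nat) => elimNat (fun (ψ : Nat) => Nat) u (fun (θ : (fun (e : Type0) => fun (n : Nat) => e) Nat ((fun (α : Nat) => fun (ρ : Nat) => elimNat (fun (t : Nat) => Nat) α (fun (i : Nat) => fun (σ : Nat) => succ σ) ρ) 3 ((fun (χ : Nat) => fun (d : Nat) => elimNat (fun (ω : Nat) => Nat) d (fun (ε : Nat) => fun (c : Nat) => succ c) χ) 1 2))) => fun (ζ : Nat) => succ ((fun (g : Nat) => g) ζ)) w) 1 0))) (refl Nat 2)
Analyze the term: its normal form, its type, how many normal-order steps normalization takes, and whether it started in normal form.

resulting normal form:
  refl (Eq Nat 2 2) (refl Nat 2)
inferred type:
  Eq (Eq Nat 2 2) (refl Nat 2) (refl Nat 2)
steps to reach normal form (normal order): 4
already normal: no
first redex: a beta-redex


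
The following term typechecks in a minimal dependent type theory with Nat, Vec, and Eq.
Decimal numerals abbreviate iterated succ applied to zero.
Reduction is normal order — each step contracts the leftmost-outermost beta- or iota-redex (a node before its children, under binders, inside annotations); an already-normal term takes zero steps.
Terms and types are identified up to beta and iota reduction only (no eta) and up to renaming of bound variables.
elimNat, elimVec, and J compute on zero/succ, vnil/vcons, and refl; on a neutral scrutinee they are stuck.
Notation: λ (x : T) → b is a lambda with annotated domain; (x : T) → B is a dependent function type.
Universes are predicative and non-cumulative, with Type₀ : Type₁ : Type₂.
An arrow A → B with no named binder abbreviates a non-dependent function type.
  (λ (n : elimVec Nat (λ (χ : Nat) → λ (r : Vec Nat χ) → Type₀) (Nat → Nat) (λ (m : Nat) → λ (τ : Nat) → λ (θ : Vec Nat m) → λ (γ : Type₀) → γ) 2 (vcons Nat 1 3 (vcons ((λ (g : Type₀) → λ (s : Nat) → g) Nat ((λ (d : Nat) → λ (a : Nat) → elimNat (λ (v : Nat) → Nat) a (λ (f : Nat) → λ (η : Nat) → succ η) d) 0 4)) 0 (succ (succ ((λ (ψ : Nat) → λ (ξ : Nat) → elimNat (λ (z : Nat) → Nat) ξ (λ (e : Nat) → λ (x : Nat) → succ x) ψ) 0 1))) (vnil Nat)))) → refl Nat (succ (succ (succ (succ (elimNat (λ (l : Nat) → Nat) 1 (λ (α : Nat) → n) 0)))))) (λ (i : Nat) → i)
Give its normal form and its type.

resulting normal form:
  refl Nat 5
inferred type:
  Eq Nat 5 5
observation: normalization takes exactly 2 steps under the normal-order strategy.


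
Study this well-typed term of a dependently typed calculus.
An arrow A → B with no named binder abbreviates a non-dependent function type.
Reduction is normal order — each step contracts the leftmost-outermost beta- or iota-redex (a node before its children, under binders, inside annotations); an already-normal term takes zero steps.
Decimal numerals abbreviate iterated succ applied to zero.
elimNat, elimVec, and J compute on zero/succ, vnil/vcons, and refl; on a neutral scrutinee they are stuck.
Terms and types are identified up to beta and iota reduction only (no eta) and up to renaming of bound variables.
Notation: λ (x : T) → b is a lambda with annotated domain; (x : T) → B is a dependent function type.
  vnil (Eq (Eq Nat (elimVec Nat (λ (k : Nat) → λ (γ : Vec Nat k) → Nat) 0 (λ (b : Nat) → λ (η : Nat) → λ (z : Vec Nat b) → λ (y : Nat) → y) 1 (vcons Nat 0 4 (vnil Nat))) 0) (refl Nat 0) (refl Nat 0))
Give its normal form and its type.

reduced normal form:
  vnil (Eq (Eq Nat 0 0) (refl Nat 0) (refl Nat 0))
inferred type:
  Vec (Eq (Eq Nat 0 0) (refl Nat 0) (refl Nat 0)) 0


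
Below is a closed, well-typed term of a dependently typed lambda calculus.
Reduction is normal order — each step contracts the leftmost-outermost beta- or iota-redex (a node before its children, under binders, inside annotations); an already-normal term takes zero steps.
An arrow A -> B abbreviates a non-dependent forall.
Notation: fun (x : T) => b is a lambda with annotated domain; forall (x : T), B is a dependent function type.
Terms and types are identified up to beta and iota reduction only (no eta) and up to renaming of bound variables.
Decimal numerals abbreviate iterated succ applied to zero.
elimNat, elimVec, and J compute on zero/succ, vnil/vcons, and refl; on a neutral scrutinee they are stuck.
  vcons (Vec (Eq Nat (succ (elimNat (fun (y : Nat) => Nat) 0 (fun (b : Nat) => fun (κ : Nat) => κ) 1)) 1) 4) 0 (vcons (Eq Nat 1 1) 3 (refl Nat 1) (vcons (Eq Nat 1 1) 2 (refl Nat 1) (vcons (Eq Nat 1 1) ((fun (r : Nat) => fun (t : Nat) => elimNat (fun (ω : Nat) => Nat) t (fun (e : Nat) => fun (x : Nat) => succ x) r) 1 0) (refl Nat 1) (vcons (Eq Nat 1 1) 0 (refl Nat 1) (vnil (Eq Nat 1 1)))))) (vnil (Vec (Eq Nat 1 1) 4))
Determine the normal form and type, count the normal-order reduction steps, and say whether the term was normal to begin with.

normal form:
  vcons (Vec (Eq Nat 1 1) 4) 0 (vcons (Eq Nat 1 1) 3 (refl Nat 1) (vcons (Eq Nat 1 1) 2 (refl Nat 1) (vcons (Eq Nat 1 1) 1 (refl Nat 1) (vcons (Eq Nat 1 1) 0 (refl Nat 1) (vnil (Eq Nat 1 1)))))) (vnil (Vec (Eq Nat 1 1) 4))
inferred type:
  Vec (Vec (Eq Nat 1 1) 4) 1
steps to reach normal form (normal order): 10
term was already normal: no
first redex: an elimNat iota-redex


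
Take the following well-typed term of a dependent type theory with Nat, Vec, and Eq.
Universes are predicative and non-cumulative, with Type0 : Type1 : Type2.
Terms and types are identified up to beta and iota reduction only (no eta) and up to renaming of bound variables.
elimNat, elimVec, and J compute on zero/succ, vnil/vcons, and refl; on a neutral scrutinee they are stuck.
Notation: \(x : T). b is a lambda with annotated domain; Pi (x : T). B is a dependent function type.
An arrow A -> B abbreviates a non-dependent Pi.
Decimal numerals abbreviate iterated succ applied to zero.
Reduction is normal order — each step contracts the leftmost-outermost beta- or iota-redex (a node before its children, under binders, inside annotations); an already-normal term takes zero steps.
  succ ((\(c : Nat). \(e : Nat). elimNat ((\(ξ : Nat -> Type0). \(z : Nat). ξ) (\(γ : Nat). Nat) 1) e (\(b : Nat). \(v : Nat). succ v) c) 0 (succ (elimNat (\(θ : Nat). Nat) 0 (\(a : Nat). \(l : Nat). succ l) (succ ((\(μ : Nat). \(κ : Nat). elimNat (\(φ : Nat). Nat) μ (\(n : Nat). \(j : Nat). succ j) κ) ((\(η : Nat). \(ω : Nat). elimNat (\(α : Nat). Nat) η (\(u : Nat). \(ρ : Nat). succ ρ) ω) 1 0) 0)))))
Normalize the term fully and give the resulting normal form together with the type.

reduced normal form:
  4
inferred type:
  Nat


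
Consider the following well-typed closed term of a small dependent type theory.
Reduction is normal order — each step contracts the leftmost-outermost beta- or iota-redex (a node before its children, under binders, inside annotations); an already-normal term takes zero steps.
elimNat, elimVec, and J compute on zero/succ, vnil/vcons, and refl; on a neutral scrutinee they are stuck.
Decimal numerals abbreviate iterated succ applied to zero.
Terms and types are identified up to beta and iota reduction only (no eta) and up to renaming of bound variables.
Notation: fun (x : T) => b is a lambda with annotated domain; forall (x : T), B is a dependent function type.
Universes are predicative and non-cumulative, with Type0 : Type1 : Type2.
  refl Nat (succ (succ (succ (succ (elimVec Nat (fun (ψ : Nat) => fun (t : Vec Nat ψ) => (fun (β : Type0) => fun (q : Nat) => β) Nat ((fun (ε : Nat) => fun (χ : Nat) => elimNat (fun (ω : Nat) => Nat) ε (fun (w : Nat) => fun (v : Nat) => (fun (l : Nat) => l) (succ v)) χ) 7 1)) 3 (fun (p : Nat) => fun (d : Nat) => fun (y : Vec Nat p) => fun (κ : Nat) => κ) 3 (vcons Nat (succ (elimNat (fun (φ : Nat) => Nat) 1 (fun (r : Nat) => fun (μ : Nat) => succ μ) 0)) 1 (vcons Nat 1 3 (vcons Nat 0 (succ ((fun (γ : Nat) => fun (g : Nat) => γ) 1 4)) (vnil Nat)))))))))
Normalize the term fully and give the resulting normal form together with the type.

resulting normal form:
  refl Nat 7
the term's type:
  Eq Nat 7 7
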